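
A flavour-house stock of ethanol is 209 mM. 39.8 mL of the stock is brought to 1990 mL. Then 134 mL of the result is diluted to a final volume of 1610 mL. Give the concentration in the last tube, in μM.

348 μM

Overall dilution factor = 50 × 12.01 = 601.
209 mM / 601 = 0.348 mM = 348 μM.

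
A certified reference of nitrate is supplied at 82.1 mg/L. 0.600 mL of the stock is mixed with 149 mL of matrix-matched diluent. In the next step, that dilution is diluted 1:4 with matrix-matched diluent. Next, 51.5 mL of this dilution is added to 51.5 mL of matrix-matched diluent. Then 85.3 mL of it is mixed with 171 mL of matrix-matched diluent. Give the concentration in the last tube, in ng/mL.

13.7 ng/mL

Overall dilution factor = 249.3 × 4 × 2 × 3.005 = 5993.
82.1 mg/L / 5993 = 0.0137 mg/L = 13.7 ng/mL.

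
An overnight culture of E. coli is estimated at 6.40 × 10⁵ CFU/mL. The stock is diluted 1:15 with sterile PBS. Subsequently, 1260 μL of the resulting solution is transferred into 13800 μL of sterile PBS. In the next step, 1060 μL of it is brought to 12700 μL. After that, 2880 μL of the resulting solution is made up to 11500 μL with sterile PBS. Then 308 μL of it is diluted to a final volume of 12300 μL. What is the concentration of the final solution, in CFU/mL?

Overall dilution factor = 15 × 11.95 × 11.98 × 3.993 × 39.94 = 3.43 × 10⁵.
6.40 × 10⁵ CFU/mL / 3.43 × 10⁵ = 1.87 CFU/mL.

1.87 CFU/mL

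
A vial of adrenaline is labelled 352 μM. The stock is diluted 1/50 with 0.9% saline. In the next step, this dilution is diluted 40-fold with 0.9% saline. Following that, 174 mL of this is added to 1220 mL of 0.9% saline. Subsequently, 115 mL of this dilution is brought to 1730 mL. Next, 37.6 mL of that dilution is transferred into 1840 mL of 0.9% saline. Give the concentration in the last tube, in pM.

29.2 pM

Overall dilution factor = 50 × 40 × 8.011 × 15.04 × 49.94 = 1.20 × 10⁷.
352 μM / 1.20 × 10⁷ = 2.92 × 10⁻⁵ μM = 29.2 pM.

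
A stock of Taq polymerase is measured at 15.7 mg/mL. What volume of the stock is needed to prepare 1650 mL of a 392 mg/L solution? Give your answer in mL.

392 mg/L = 0.392 mg/mL.
V₁ = C₂V₂/C₁ = 0.392 × 1650 / 15.7 = 41.2 mL.

41.2 mL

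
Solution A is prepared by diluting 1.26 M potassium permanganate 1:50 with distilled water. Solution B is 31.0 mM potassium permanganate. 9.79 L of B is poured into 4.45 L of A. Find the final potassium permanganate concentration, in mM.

C_A = 1.26 M / 50 = 0.0252 M.
C_B = 31.0 mM = 0.0310 M.
C_mix = (C_A·V_A + C_B·V_B)/(V_A + V_B) = (0.0252×4.45 + 0.0310×9.79) / 14.24 = 0.0292 M = 29.2 mM.

29.2 mM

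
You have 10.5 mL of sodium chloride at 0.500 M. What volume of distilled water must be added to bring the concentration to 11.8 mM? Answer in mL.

434 mL

11.8 mM = 0.0118 M.
V₂ = C₁V₁/C₂ = 0.500 × 10.5 / 0.0118 = 445 mL.
Diluent to add = V₂ − V₁ = 445 − 10.5 = 434 mL.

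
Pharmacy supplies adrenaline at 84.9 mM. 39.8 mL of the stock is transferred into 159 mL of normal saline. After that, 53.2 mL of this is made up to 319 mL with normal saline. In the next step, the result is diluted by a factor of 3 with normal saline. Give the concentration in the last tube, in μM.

Overall dilution factor = 4.995 × 5.996 × 3 = 89.9.
84.9 mM / 89.9 = 0.945 mM = 945 μM.

945 μM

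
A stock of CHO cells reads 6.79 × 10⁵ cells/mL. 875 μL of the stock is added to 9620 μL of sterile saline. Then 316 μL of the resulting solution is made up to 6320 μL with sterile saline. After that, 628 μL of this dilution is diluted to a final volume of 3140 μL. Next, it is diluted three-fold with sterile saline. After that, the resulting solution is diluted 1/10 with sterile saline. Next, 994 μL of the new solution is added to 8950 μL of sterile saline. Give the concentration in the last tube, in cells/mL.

Overall dilution factor = 11.99 × 20 × 5 × 3 × 10 × 10.00 = 3.60 × 10⁵.
6.79 × 10⁵ cells/mL / 3.60 × 10⁵ = 1.89 cells/mL.

1.89 cells/mL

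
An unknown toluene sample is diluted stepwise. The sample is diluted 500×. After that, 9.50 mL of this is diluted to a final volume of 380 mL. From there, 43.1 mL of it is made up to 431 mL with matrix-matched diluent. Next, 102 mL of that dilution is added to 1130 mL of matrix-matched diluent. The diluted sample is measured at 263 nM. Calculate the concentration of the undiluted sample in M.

0.635 M

Overall dilution factor = 500 × 40 × 10 × 12.08 = 2.42 × 10⁶.
Original = 263 nM × 2.42 × 10⁶ = 6.35 × 10⁸ nM = 0.635 M.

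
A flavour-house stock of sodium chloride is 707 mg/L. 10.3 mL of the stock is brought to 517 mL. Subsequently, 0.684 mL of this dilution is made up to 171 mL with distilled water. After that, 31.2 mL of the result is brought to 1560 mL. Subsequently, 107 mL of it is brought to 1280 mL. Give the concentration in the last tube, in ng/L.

Overall dilution factor = 50.19 × 250 × 50 × 11.96 = 7.51 × 10⁶.
707 mg/L / 7.51 × 10⁶ = 9.42 × 10⁻⁵ mg/L = 94.2 ng/L.

94.2 ng/L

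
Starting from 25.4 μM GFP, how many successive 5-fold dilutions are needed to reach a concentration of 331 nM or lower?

3

Need 5ⁿ ≥ 76.7, so n ≥ log(76.7)/log(5) = 2.70.
Minimum whole steps: n = 3.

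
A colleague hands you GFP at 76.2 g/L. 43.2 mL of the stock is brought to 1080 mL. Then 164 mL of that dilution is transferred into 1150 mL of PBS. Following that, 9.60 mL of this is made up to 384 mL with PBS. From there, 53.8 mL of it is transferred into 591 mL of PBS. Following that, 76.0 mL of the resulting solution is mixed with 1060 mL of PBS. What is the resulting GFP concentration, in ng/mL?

53.1 ng/mL

Overall dilution factor = 25 × 8.012 × 40 × 11.99 × 14.95 = 1.44 × 10⁶.
76.2 g/L / 1.44 × 10⁶ = 5.31 × 10⁻⁵ g/L = 53.1 ng/mL.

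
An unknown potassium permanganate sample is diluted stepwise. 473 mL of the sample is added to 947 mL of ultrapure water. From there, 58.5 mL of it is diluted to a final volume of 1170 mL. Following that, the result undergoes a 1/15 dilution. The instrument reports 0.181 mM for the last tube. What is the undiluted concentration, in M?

0.163 M

Overall dilution factor = 3.002 × 20 × 15 = 901.
Original = 0.181 mM × 901 = 163 mM = 0.163 M.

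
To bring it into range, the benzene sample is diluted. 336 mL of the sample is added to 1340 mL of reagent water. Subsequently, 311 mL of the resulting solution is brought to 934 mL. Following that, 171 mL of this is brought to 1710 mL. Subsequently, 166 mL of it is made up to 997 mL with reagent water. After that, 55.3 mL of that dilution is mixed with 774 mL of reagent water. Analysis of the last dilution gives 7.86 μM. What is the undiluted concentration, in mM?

106 mM

Overall dilution factor = 4.988 × 3.003 × 10 × 6.006 × 15.00 = 1.35 × 10⁴.
Original = 7.86 μM × 1.35 × 10⁴ = 1.06 × 10⁵ μM = 106 mM.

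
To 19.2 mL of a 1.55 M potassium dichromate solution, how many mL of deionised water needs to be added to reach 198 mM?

131 mL

198 mM = 0.198 M.
V₂ = C₁V₁/C₂ = 1.55 × 19.2 / 0.198 = 150 mL.
Diluent to add = V₂ − V₁ = 150 − 19.2 = 131 mL.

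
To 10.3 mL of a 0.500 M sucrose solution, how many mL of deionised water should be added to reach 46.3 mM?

46.3 mM = 0.0463 M.
V₂ = C₁V₁/C₂ = 0.500 × 10.3 / 0.0463 = 111 mL.
Diluent to add = V₂ − V₁ = 111 − 10.3 = 101 mL.

101 mL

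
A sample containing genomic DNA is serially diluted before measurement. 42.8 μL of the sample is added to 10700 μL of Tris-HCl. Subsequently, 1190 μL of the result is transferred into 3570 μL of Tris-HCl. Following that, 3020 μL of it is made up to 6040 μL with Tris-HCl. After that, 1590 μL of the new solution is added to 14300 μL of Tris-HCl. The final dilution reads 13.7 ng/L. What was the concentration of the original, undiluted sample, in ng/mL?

Overall dilution factor = 251 × 4 × 2 × 9.994 = 2.01 × 10⁴.
Original = 13.7 ng/L × 2.01 × 10⁴ = 2.75 × 10⁵ ng/L = 275 ng/mL.

275 ng/mL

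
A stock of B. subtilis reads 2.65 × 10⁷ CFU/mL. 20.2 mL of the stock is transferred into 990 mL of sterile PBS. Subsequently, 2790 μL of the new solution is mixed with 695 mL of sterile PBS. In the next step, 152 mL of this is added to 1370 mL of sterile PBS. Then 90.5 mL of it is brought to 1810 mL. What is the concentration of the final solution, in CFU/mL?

Overall dilution factor = 50.01 × 250.1 × 10.01 × 20 = 2.50 × 10⁶.
2.65 × 10⁷ CFU/mL / 2.50 × 10⁶ = 10.6 CFU/mL.

10.6 CFU/mL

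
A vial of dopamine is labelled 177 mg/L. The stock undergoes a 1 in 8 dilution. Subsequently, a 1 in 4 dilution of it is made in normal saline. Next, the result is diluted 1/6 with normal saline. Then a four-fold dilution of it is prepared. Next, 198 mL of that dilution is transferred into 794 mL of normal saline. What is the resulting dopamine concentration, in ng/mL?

46.0 ng/mL

Overall dilution factor = 8 × 4 × 6 × 4 × 5.010 = 3848.
177 mg/L / 3848 = 0.0460 mg/L = 46.0 ng/mL.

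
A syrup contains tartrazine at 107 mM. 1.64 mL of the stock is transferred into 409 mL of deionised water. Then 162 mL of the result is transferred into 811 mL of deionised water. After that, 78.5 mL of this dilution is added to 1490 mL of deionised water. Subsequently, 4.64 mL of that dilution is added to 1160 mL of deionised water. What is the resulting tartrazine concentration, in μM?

Overall dilution factor = 250.4 × 6.006 × 19.98 × 251 = 7.54 × 10⁶.
107 mM / 7.54 × 10⁶ = 1.42 × 10⁻⁵ mM = 0.0142 μM.

0.0142 μM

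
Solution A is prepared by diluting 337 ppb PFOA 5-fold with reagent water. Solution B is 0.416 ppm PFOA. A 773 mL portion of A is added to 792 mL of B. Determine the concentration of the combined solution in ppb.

C_A = 337 ppb / 5 = 67.4 ppb.
C_B = 0.416 ppm = 416 ppb.
C_mix = (C_A·V_A + C_B·V_B)/(V_A + V_B) = (67.4×773 + 416×792) / 1565 = 244 ppb.

244 ppb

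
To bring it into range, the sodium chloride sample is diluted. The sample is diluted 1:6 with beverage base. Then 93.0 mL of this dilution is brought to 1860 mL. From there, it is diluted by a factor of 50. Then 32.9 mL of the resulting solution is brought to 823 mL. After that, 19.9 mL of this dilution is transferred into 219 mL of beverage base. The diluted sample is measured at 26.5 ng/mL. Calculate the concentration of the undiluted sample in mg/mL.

Overall dilution factor = 6 × 20 × 50 × 25.02 × 12.01 = 1.80 × 10⁶.
Original = 26.5 ng/mL × 1.80 × 10⁶ = 4.77 × 10⁷ ng/mL = 47.7 mg/mL.

47.7 mg/mL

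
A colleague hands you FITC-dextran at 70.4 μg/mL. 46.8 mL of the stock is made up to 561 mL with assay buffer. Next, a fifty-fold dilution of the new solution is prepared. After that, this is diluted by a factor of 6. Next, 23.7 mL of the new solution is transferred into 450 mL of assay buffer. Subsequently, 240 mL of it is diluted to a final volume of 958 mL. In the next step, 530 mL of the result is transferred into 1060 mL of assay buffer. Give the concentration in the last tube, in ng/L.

81.8 ng/L

Overall dilution factor = 11.99 × 50 × 6 × 19.99 × 3.992 × 3 = 8.61 × 10⁵.
70.4 μg/mL / 8.61 × 10⁵ = 8.18 × 10⁻⁵ μg/mL = 81.8 ng/L.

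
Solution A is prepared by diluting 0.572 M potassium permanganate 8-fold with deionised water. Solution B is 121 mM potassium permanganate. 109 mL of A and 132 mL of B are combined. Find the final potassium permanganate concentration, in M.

0.0986 M

C_A = 0.572 M / 8 = 0.0715 M.
C_B = 121 mM = 0.121 M.
C_mix = (C_A·V_A + C_B·V_B)/(V_A + V_B) = (0.0715×109 + 0.121×132) / 241.0 = 0.0986 M.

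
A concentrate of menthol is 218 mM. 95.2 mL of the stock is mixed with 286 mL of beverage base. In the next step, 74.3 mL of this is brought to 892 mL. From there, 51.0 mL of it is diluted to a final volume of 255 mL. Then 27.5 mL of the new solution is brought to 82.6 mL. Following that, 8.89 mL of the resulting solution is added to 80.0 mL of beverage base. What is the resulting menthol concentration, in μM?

30.2 μM

Overall dilution factor = 4.004 × 12.01 × 5 × 3.004 × 9.999 = 7219.
218 mM / 7219 = 0.0302 mM = 30.2 μM.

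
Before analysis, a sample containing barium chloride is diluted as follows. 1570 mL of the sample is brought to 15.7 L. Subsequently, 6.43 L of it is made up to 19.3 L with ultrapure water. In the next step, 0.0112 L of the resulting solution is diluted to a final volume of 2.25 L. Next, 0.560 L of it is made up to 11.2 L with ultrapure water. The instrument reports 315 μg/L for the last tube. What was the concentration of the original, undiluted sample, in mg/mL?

38.0 mg/mL

Overall dilution factor = 10 × 3.002 × 200.9 × 20 = 1.21 × 10⁵.
Original = 315 μg/L × 1.21 × 10⁵ = 3.80 × 10⁷ μg/L = 38.0 mg/mL.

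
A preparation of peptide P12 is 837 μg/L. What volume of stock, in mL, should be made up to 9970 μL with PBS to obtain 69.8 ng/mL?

69.8 ng/mL = 69.8 μg/L.
V₁ = C₂V₂/C₁ = 69.8 × 9970 / 837 = 831 μL = 0.831 mL.

0.831 mL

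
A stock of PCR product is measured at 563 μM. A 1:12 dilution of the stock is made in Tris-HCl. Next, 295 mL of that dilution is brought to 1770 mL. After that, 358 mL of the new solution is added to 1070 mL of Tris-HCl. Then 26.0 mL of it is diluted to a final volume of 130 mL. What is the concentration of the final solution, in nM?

392 nM

Overall dilution factor = 12 × 6 × 3.989 × 5 = 1436.
563 μM / 1436 = 0.392 μM = 392 nM.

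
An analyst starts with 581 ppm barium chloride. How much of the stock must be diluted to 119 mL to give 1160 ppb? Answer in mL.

1160 ppb = 1.16 ppm.
V₁ = C₂V₂/C₁ = 1.16 × 119 / 581 = 0.238 mL.

0.238 mL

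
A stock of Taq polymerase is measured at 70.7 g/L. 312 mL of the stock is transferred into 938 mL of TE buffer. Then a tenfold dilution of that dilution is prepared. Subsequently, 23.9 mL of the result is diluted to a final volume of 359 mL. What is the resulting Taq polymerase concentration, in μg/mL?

117 μg/mL

Overall dilution factor = 4.006 × 10 × 15.02 = 602.
70.7 g/L / 602 = 0.117 g/L = 117 μg/mL.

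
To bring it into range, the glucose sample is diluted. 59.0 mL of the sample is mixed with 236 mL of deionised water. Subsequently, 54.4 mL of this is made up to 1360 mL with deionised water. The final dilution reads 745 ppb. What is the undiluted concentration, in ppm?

Overall dilution factor = 5 × 25 = 125.
Original = 745 ppb × 125 = 9.31 × 10⁴ ppb = 93.1 ppm.

93.1 ppm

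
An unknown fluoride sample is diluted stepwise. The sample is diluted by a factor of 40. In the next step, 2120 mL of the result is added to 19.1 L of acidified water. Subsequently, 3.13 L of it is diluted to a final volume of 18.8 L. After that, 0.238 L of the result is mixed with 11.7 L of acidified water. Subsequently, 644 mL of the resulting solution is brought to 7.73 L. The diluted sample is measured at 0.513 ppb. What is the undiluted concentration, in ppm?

743 ppm

Overall dilution factor = 40 × 10.01 × 6.006 × 50.16 × 12.00 = 1.45 × 10⁶.
Original = 0.513 ppb × 1.45 × 10⁶ = 7.43 × 10⁵ ppb = 743 ppm.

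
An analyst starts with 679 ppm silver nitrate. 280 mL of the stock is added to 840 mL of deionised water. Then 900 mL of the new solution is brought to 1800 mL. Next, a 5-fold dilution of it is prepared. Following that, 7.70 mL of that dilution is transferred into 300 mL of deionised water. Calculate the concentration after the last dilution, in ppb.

425 ppb

Overall dilution factor = 4 × 2 × 5 × 39.96 = 1598.
679 ppm / 1598 = 0.425 ppm = 425 ppb.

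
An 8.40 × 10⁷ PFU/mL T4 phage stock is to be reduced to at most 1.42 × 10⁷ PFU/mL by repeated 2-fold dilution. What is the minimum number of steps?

3

Need 2ⁿ ≥ 5.92, so n ≥ log(5.92)/log(2) = 2.56.
Minimum whole steps: n = 3.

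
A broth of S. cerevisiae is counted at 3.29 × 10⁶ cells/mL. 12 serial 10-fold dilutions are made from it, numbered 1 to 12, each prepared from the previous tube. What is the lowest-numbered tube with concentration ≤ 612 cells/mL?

tube 4

Tube n has concentration 3.29 × 10⁶ cells/mL / 10ⁿ.
Need 10ⁿ ≥ 3.29 × 10⁶ cells/mL / 612 cells/mL = 5376, so n ≥ 3.73.
First such tube: n = 4.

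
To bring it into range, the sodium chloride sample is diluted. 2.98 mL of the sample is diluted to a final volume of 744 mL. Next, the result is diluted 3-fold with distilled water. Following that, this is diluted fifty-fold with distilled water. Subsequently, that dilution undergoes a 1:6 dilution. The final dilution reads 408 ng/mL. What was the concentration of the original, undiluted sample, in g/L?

91.7 g/L

Overall dilution factor = 249.7 × 3 × 50 × 6 = 2.25 × 10⁵.
Original = 408 ng/mL × 2.25 × 10⁵ = 9.17 × 10⁷ ng/mL = 91.7 g/L.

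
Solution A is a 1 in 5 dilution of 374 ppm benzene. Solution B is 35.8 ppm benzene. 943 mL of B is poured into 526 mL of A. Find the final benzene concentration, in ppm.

49.8 ppm

C_A = 374 ppm / 5 = 74.8 ppm.
C_mix = (C_A·V_A + C_B·V_B)/(V_A + V_B) = (74.8×526 + 35.8×943) / 1469 = 49.8 ppm.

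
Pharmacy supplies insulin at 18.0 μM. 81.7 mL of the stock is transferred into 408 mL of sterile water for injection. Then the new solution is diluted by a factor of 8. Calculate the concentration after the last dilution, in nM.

375 nM

Overall dilution factor = 5.994 × 8 = 48.0.
18.0 μM / 48.0 = 0.375 μM = 375 nM.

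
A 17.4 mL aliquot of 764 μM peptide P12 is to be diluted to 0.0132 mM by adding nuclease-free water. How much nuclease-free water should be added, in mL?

0.0132 mM = 13.2 μM.
V₂ = C₁V₁/C₂ = 764 × 17.4 / 13.2 = 1007 mL.
Diluent to add = V₂ − V₁ = 1007 − 17.4 = 990 mL.

990 mL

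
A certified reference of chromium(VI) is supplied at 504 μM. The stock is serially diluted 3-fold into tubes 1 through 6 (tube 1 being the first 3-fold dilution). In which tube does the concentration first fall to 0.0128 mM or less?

tube 4

Tube n has concentration 504 μM / 3ⁿ.
Need 3ⁿ ≥ 504 μM / 0.0128 mM = 39.4, so n ≥ 3.34.
First such tube: n = 4.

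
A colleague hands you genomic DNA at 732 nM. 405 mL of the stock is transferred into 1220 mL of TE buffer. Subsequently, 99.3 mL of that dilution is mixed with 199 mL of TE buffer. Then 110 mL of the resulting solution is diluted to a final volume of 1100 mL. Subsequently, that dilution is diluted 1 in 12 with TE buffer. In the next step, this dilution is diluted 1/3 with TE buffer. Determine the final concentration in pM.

169 pM

Overall dilution factor = 4.012 × 3.004 × 10 × 12 × 3 = 4339.
732 nM / 4339 = 0.169 nM = 169 pM.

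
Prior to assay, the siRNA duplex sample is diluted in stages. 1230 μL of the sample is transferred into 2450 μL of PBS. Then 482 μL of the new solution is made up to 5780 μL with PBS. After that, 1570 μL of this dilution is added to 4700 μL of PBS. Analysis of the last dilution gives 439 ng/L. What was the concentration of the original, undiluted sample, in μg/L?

62.9 μg/L

Overall dilution factor = 2.992 × 11.99 × 3.994 = 143.
Original = 439 ng/L × 143 = 6.29 × 10⁴ ng/L = 62.9 μg/L.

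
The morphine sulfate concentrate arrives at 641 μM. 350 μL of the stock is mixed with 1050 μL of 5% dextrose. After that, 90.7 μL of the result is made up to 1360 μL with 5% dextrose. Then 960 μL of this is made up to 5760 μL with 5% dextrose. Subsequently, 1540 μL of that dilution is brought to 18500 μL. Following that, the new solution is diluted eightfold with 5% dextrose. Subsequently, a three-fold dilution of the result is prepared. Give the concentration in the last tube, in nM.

6.18 nM

Overall dilution factor = 4 × 14.99 × 6 × 12.01 × 8 × 3 = 1.04 × 10⁵.
641 μM / 1.04 × 10⁵ = 6.18 × 10⁻³ μM = 6.18 nM.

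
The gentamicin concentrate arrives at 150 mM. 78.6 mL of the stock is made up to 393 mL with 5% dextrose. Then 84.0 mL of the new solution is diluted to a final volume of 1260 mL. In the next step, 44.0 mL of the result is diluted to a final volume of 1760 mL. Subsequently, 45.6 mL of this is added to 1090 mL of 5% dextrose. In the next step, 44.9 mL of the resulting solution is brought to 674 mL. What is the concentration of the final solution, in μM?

Overall dilution factor = 5 × 15 × 40 × 24.90 × 15.01 = 1.12 × 10⁶.
150 mM / 1.12 × 10⁶ = 1.34 × 10⁻⁴ mM = 0.134 μM.

0.134 μM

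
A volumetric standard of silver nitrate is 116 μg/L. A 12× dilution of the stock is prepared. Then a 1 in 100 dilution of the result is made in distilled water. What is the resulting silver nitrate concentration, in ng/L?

Overall dilution factor = 12 × 100 = 1200.
116 μg/L / 1200 = 0.0967 μg/L = 96.7 ng/L.

96.7 ng/L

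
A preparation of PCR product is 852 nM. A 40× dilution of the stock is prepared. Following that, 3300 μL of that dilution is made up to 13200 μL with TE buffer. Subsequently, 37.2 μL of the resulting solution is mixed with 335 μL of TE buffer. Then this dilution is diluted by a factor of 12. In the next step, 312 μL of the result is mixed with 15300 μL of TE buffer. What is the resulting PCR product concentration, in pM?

Overall dilution factor = 40 × 4 × 10.01 × 12 × 50.04 = 9.61 × 10⁵.
852 nM / 9.61 × 10⁵ = 8.86 × 10⁻⁴ nM = 0.886 pM.

0.886 pM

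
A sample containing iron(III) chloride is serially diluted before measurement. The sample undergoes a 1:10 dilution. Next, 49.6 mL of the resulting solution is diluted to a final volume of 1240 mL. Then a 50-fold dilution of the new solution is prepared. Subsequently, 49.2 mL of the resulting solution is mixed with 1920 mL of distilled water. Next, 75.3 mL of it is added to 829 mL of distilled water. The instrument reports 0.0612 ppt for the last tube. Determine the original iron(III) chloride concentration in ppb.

Overall dilution factor = 10 × 25 × 50 × 40.02 × 12.01 = 6.01 × 10⁶.
Original = 0.0612 ppt × 6.01 × 10⁶ = 3.68 × 10⁵ ppt = 368 ppb.

368 ppb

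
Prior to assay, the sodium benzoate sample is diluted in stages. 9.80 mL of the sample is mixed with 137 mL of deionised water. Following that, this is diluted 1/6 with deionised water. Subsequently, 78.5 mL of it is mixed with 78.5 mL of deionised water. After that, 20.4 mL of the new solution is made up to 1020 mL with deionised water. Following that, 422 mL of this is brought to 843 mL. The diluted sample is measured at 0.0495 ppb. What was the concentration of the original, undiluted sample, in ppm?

0.889 ppm

Overall dilution factor = 14.98 × 6 × 2 × 50 × 1.998 = 1.80 × 10⁴.
Original = 0.0495 ppb × 1.80 × 10⁴ = 889 ppb = 0.889 ppm.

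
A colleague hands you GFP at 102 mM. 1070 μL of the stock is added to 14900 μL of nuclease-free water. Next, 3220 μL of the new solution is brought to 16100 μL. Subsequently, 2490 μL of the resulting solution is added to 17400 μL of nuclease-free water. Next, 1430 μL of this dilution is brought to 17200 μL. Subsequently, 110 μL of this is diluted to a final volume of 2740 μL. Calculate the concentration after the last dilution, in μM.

0.571 μM

Overall dilution factor = 14.93 × 5 × 7.988 × 12.03 × 24.91 = 1.79 × 10⁵.
102 mM / 1.79 × 10⁵ = 5.71 × 10⁻⁴ mM = 0.571 μM.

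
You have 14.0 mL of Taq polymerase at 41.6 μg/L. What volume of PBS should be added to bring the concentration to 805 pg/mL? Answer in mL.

805 pg/mL = 0.805 μg/L.
V₂ = C₁V₁/C₂ = 41.6 × 14.0 / 0.805 = 723 mL.
Diluent to add = V₂ − V₁ = 723 − 14.0 = 709 mL.

709 mL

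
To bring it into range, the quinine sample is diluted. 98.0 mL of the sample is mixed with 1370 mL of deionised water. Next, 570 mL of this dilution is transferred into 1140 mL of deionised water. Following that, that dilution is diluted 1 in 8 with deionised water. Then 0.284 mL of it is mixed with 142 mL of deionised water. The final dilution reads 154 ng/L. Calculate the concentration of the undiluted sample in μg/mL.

Overall dilution factor = 14.98 × 3 × 8 × 501 = 1.80 × 10⁵.
Original = 154 ng/L × 1.80 × 10⁵ = 2.77 × 10⁷ ng/L = 27.7 μg/mL.

27.7 μg/mL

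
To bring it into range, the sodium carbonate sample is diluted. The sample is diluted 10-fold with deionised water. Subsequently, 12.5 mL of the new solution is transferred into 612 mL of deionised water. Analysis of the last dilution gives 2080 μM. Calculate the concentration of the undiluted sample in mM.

Overall dilution factor = 10 × 49.96 = 500.
Original = 2080 μM × 500 = 1.04 × 10⁶ μM = 1040 mM.

1040 mM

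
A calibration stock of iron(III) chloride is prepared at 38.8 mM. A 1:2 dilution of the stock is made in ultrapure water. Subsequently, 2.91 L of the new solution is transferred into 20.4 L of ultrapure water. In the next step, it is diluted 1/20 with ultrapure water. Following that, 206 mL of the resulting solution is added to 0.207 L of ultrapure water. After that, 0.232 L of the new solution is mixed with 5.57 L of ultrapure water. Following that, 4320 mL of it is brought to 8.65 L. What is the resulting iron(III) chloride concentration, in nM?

1210 nM

Overall dilution factor = 2 × 8.010 × 20 × 2.005 × 25.01 × 2.002 = 3.22 × 10⁴.
38.8 mM / 3.22 × 10⁴ = 1.21 × 10⁻³ mM = 1210 nM.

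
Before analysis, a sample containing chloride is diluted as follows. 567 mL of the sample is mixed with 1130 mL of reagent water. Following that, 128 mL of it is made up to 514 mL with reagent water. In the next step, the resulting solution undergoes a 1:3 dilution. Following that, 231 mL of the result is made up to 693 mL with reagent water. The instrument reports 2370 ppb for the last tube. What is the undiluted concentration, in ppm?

Overall dilution factor = 2.993 × 4.016 × 3 × 3 = 108.
Original = 2370 ppb × 108 = 2.56 × 10⁵ ppb = 256 ppm.

256 ppm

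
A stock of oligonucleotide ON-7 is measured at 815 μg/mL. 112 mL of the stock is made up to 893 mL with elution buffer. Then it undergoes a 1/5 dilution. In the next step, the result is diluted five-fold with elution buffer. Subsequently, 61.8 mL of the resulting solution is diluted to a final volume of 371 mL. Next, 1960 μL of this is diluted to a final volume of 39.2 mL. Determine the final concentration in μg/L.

34.1 μg/L

Overall dilution factor = 7.973 × 5 × 5 × 6.003 × 20 = 2.39 × 10⁴.
815 μg/mL / 2.39 × 10⁴ = 0.0341 μg/mL = 34.1 μg/L.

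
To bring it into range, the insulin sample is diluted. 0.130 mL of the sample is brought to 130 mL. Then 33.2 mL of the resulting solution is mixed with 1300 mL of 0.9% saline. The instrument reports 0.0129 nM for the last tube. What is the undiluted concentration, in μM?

Overall dilution factor = 1000 × 40.16 = 4.02 × 10⁴.
Original = 0.0129 nM × 4.02 × 10⁴ = 518 nM = 0.518 μM.

0.518 μM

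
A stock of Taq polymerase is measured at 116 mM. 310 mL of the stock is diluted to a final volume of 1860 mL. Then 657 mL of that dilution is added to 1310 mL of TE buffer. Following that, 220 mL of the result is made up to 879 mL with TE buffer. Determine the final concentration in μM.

1620 μM

Overall dilution factor = 6 × 2.994 × 3.995 = 71.8.
116 mM / 71.8 = 1.62 mM = 1620 μM.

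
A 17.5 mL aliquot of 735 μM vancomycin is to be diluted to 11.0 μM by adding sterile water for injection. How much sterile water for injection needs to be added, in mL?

1150 mL

V₂ = C₁V₁/C₂ = 735 × 17.5 / 11.0 = 1169 mL.
Diluent to add = V₂ − V₁ = 1169 − 17.5 = 1150 mL.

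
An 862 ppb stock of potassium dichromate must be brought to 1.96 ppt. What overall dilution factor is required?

4.40 × 10⁵

Factor = C₀/C_target = 862 ppb / 1.96 ppt = 4.40 × 10⁵.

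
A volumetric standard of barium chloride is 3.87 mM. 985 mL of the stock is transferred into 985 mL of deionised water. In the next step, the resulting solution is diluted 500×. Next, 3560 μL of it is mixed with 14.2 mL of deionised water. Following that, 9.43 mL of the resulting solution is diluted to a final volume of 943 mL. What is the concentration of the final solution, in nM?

Overall dilution factor = 2 × 500 × 4.989 × 100 = 4.99 × 10⁵.
3.87 mM / 4.99 × 10⁵ = 7.76 × 10⁻⁶ mM = 7.76 nM.

7.76 nM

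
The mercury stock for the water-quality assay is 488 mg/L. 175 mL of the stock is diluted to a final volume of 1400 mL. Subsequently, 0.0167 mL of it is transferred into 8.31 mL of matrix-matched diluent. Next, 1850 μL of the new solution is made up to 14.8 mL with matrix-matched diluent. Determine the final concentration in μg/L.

15.3 μg/L

Overall dilution factor = 8 × 498.6 × 8 = 3.19 × 10⁴.
488 mg/L / 3.19 × 10⁴ = 0.0153 mg/L = 15.3 μg/L.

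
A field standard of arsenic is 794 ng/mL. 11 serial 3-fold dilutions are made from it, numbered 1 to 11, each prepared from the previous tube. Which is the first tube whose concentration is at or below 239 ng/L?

tube 8

Tube n has concentration 794 ng/mL / 3ⁿ.
Need 3ⁿ ≥ 794 ng/mL / 239 ng/L = 3322, so n ≥ 7.38.
First such tube: n = 8.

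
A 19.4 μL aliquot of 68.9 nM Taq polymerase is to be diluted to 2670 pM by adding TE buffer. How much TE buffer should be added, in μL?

2670 pM = 2.67 nM.
V₂ = C₁V₁/C₂ = 68.9 × 19.4 / 2.67 = 501 μL.
Diluent to add = V₂ − V₁ = 501 − 19.4 = 481 μL.

481 μL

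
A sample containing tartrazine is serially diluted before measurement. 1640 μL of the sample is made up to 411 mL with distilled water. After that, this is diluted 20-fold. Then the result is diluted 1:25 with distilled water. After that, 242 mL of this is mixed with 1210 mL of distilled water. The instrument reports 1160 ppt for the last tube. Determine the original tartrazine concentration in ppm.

872 ppm

Overall dilution factor = 250.6 × 20 × 25 × 6 = 7.52 × 10⁵.
Original = 1160 ppt × 7.52 × 10⁵ = 8.72 × 10⁸ ppt = 872 ppm.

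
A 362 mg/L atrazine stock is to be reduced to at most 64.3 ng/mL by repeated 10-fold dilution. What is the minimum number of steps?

Need 10ⁿ ≥ 5630, so n ≥ log(5630)/log(10) = 3.75.
Minimum whole steps: n = 4.

4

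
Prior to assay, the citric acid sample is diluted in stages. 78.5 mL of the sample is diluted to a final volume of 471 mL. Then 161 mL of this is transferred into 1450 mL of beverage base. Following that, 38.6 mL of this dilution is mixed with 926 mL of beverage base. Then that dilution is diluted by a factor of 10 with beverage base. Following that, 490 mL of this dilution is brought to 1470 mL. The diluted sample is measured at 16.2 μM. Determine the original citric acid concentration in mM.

Overall dilution factor = 6 × 10.01 × 24.99 × 10 × 3 = 4.50 × 10⁴.
Original = 16.2 μM × 4.50 × 10⁴ = 7.29 × 10⁵ μM = 729 mM.

729 mM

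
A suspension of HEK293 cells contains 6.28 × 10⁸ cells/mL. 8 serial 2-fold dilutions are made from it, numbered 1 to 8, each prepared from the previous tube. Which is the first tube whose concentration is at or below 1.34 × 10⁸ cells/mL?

tube 3

Tube n has concentration 6.28 × 10⁸ cells/mL / 2ⁿ.
Need 2ⁿ ≥ 6.28 × 10⁸ cells/mL / 1.34 × 10⁸ cells/mL = 4.69, so n ≥ 2.23.
First such tube: n = 3.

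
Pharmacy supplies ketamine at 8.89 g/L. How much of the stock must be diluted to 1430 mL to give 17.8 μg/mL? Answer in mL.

2.86 mL

17.8 μg/mL = 0.0178 g/L.
V₁ = C₂V₂/C₁ = 0.0178 × 1430 / 8.89 = 2.86 mL.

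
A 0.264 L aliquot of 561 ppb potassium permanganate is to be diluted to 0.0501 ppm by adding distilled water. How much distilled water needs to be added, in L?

0.0501 ppm = 50.1 ppb.
V₂ = C₁V₁/C₂ = 561 × 0.264 / 50.1 = 2.96 L.
Diluent to add = V₂ − V₁ = 2.96 − 0.264 = 2.69 L.

2.69 L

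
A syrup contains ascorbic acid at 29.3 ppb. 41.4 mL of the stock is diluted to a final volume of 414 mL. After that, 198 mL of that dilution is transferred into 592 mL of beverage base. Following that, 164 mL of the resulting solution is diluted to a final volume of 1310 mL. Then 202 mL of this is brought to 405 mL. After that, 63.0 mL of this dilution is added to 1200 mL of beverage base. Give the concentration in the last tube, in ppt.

2.29 ppt

Overall dilution factor = 10 × 3.990 × 7.988 × 2.005 × 20.05 = 1.28 × 10⁴.
29.3 ppb / 1.28 × 10⁴ = 2.29 × 10⁻³ ppb = 2.29 ppt.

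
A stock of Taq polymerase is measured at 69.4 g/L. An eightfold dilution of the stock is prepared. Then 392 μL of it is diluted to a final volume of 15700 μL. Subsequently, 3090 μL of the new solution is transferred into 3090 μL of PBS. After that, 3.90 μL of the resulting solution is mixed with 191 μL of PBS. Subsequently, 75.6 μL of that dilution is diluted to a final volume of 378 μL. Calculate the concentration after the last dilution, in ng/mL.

Overall dilution factor = 8 × 40.05 × 2 × 49.97 × 5 = 1.60 × 10⁵.
69.4 g/L / 1.60 × 10⁵ = 4.33 × 10⁻⁴ g/L = 433 ng/mL.

433 ng/mL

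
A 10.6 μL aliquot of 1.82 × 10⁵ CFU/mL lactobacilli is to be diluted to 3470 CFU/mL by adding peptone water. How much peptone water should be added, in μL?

V₂ = C₁V₁/C₂ = 1.82 × 10⁵ × 10.6 / 3470 = 556 μL.
Diluent to add = V₂ − V₁ = 556 − 10.6 = 545 μL.

545 μL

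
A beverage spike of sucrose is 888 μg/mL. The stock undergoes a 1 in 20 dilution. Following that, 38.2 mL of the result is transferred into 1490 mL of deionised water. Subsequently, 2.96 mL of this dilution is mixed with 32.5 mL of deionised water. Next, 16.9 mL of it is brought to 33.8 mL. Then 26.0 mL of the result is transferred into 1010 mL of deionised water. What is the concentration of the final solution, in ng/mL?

1.16 ng/mL

Overall dilution factor = 20 × 40.01 × 11.98 × 2 × 39.85 = 7.64 × 10⁵.
888 μg/mL / 7.64 × 10⁵ = 1.16 × 10⁻³ μg/mL = 1.16 ng/mL.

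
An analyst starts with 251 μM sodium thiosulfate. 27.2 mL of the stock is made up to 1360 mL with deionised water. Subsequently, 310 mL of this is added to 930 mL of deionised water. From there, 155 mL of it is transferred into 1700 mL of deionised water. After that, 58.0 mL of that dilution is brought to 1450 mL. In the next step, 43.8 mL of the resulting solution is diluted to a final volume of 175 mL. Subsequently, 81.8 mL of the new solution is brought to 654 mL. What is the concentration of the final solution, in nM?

0.131 nM

Overall dilution factor = 50 × 4 × 11.97 × 25 × 3.995 × 7.995 = 1.91 × 10⁶.
251 μM / 1.91 × 10⁶ = 1.31 × 10⁻⁴ μM = 0.131 nM.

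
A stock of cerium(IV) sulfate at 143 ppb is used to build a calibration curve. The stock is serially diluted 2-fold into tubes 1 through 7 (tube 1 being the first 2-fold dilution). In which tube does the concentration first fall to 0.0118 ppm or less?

tube 4

Tube n has concentration 143 ppb / 2ⁿ.
Need 2ⁿ ≥ 143 ppb / 0.0118 ppm = 12.1, so n ≥ 3.60.
First such tube: n = 4.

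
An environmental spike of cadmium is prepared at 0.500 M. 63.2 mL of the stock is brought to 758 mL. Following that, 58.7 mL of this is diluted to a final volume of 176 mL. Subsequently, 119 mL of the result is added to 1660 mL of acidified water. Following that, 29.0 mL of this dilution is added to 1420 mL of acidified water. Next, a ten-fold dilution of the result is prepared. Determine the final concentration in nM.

Overall dilution factor = 11.99 × 2.998 × 14.95 × 49.97 × 10 = 2.69 × 10⁵.
0.500 M / 2.69 × 10⁵ = 1.86 × 10⁻⁶ M = 1860 nM.

1860 nM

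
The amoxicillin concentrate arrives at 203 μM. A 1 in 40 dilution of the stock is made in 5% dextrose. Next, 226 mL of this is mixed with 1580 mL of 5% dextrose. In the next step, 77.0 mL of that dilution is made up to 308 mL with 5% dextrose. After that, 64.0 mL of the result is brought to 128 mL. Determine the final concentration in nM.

Overall dilution factor = 40 × 7.991 × 4 × 2 = 2557.
203 μM / 2557 = 0.0794 μM = 79.4 nM.

79.4 nM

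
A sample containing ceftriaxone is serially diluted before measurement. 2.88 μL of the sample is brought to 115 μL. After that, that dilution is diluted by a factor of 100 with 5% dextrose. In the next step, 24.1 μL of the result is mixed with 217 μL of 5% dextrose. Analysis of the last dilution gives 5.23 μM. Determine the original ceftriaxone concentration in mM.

209 mM

Overall dilution factor = 39.93 × 100 × 10.00 = 3.99 × 10⁴.
Original = 5.23 μM × 3.99 × 10⁴ = 2.09 × 10⁵ μM = 209 mM.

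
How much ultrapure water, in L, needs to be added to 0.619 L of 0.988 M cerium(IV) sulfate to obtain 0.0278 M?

V₂ = C₁V₁/C₂ = 0.988 × 0.619 / 0.0278 = 22.0 L.
Diluent to add = V₂ − V₁ = 22.0 − 0.619 = 21.4 L.

21.4 L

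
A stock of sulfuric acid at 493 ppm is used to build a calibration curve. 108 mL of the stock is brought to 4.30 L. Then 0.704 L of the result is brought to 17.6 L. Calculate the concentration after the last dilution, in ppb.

495 ppb

Overall dilution factor = 39.81 × 25 = 995.
493 ppm / 995 = 0.495 ppm = 495 ppb.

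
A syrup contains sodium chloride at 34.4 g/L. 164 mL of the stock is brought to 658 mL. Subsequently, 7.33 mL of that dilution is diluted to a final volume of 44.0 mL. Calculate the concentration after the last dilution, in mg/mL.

1.43 mg/mL

Overall dilution factor = 4.012 × 6.003 = 24.1.
34.4 g/L / 24.1 = 1.43 g/L = 1.43 mg/mL.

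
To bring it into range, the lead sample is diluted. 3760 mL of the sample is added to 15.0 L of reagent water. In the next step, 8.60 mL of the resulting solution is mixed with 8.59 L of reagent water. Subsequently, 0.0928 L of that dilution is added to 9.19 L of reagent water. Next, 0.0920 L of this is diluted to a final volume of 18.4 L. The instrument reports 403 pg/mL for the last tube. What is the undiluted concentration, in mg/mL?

Overall dilution factor = 4.989 × 999.8 × 100.0 × 200 = 9.98 × 10⁷.
Original = 403 pg/mL × 9.98 × 10⁷ = 4.02 × 10¹⁰ pg/mL = 40.2 mg/mL.

40.2 mg/mL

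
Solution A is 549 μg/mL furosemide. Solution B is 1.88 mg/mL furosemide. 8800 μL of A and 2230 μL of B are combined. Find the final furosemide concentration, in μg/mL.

C_B = 1.88 mg/mL = 1880 μg/mL.
C_mix = (C_A·V_A + C_B·V_B)/(V_A + V_B) = (549×8800 + 1880×2230) / 11030 = 818 μg/mL.

818 μg/mL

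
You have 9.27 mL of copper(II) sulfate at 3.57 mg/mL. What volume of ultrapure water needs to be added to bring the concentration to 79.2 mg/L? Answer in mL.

409 mL

79.2 mg/L = 0.0792 mg/mL.
V₂ = C₁V₁/C₂ = 3.57 × 9.27 / 0.0792 = 418 mL.
Diluent to add = V₂ − V₁ = 418 − 9.27 = 409 mL.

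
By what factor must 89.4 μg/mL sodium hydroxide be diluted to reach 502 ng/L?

Factor = C₀/C_target = 89.4 μg/mL / 502 ng/L = 1.78 × 10⁵.

1.78 × 10⁵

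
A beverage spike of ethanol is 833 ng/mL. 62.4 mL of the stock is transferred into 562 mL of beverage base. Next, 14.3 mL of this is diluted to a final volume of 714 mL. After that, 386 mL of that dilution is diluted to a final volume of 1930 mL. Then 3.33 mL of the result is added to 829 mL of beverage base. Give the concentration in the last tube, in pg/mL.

1.33 pg/mL

Overall dilution factor = 10.01 × 49.93 × 5 × 249.9 = 6.24 × 10⁵.
833 ng/mL / 6.24 × 10⁵ = 1.33 × 10⁻³ ng/mL = 1.33 pg/mL.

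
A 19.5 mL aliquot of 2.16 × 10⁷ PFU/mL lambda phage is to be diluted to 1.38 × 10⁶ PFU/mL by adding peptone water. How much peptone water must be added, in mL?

286 mL

V₂ = C₁V₁/C₂ = 2.16 × 10⁷ × 19.5 / 1.38 × 10⁶ = 305 mL.
Diluent to add = V₂ − V₁ = 305 − 19.5 = 286 mL.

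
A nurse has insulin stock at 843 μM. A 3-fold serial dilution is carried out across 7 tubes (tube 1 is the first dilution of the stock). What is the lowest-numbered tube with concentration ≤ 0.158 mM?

tube 2

Tube n has concentration 843 μM / 3ⁿ.
Need 3ⁿ ≥ 843 μM / 0.158 mM = 5.34, so n ≥ 1.52.
First such tube: n = 2.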